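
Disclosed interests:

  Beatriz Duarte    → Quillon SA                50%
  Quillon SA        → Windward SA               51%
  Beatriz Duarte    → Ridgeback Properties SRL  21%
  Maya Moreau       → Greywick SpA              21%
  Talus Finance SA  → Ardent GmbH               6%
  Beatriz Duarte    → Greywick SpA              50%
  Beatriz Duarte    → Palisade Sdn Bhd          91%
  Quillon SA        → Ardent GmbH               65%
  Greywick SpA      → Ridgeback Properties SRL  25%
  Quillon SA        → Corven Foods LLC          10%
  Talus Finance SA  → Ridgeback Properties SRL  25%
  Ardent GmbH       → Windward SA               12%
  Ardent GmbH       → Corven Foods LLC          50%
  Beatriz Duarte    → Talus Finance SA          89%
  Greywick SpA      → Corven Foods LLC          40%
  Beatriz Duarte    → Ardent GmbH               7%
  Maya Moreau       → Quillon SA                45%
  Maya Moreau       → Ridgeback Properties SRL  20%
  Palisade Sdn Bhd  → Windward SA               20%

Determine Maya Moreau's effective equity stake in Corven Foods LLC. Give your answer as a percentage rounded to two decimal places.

27.53%

Maya reaches Corven along 3 paths.
Via Greywick: 21% × 40% = 8.4%.
Via Quillon: 45% × 10% = 4.5%.
Via Quillon → Ardent: 45% × 65% × 50% = 14.625%.
Total: 8.4% + 4.5% + 14.625% = 27.525%.
Rounded: 27.53%.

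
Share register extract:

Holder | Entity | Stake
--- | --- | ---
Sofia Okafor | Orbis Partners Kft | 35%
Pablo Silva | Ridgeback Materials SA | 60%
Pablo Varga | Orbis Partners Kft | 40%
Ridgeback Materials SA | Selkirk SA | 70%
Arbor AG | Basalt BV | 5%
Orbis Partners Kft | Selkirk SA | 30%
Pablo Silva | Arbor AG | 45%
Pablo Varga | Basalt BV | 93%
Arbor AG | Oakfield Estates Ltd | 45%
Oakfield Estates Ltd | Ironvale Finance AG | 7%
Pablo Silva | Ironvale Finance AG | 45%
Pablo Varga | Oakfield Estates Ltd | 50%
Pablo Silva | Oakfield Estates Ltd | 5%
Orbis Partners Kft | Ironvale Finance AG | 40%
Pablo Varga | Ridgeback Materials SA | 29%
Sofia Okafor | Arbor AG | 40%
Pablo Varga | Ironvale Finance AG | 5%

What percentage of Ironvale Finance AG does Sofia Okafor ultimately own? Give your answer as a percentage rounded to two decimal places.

15.26%

Sofia reaches Ironvale along 2 paths.
Via Orbis: 35% × 40% = 14%.
Via Arbor → Oakfield: 40% × 45% × 7% = 1.26%.
Total: 14% + 1.26% = 15.26%.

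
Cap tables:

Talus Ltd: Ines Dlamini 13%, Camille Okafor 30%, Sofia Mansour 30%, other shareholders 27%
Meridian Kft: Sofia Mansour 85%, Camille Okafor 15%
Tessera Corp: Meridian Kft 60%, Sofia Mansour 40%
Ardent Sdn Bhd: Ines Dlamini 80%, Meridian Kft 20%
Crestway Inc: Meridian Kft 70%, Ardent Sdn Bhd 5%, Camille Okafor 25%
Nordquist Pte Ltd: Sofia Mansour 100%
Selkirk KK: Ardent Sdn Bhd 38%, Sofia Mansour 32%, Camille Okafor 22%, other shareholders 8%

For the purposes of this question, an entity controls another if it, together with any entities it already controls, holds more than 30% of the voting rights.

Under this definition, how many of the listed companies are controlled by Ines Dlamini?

2

Ines holds 80% of Ardent, so Ines controls Ardent.
Ardent holds 38% of Selkirk, so Ines controls Selkirk.
No other company's threshold is met.
Ines controls 2 companies.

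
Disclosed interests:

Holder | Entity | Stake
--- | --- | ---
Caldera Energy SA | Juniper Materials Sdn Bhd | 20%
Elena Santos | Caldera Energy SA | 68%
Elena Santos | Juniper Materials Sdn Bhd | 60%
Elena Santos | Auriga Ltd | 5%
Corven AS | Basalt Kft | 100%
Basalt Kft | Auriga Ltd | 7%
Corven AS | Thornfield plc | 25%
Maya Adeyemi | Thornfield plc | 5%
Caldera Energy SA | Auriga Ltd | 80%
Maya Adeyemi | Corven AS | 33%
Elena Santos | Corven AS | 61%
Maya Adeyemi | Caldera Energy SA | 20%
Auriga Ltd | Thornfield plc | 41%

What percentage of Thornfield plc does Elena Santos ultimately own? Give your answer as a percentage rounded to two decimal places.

41.35%

Elena reaches Thornfield along 4 paths.
Via Corven: 61% × 25% = 15.25%.
Via Corven → Basalt → Auriga: 61% × 100% × 7% × 41% = 1.7507%.
Via Caldera → Auriga: 68% × 80% × 41% = 22.304%.
Via Auriga: 5% × 41% = 2.05%.
Total: 15.25% + 1.7507% + 22.304% + 2.05% = 41.3547%.
Rounded: 41.35%.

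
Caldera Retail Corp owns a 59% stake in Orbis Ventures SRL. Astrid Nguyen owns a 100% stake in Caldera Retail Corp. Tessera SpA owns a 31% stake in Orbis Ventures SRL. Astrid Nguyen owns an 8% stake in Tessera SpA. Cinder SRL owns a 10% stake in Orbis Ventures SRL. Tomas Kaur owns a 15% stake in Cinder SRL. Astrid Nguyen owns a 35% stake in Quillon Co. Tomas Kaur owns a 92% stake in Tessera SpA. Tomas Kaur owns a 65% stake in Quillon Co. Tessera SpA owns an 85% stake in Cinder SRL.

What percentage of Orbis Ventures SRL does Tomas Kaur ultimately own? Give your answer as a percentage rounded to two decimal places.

37.84%

Tomas reaches Orbis along 3 paths.
Via Tessera: 92% × 31% = 28.52%.
Via Cinder: 15% × 10% = 1.5%.
Via Tessera → Cinder: 92% × 85% × 10% = 7.82%.
Total: 28.52% + 1.5% + 7.82% = 37.84%.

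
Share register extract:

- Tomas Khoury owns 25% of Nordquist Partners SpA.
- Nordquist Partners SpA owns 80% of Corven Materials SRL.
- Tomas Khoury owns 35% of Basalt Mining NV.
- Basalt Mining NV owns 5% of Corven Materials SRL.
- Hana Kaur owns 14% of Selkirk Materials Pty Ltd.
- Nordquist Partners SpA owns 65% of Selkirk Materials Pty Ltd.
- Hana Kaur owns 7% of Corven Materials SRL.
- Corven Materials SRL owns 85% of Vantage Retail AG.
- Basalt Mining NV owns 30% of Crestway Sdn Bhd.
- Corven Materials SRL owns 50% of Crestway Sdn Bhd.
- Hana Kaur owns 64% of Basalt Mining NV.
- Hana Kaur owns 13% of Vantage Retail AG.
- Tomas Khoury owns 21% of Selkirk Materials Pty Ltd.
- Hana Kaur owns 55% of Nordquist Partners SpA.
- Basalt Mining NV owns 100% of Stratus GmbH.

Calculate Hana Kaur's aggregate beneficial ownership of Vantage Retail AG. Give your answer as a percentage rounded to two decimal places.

Hana reaches Vantage along 4 paths.
Direct stake: 13% = 13%.
Via Nordquist → Corven: 55% × 80% × 85% = 37.4%.
Via Basalt → Corven: 64% × 5% × 85% = 2.72%.
Via Corven: 7% × 85% = 5.95%.
Total: 13% + 37.4% + 2.72% + 5.95% = 59.07%.

59.07%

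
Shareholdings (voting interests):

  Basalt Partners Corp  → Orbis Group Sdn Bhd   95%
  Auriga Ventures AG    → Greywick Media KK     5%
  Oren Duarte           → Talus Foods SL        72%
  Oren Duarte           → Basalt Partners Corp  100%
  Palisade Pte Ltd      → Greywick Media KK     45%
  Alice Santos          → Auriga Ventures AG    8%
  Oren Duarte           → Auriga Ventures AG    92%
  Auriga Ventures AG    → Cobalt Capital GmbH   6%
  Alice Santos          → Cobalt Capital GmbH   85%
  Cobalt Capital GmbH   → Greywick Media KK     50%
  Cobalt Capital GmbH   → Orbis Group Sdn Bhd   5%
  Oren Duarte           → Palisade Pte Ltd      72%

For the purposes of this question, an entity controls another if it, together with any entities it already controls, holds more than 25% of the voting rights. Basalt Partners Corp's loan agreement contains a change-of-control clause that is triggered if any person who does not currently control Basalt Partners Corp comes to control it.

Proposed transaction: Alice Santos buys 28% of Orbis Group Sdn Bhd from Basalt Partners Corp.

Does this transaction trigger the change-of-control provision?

No

The purchase adds only to Alice's holdings (Basalt's stake shrinks), so Alice is the only person who could newly come to control Basalt.
Alice holds 85% of Cobalt, so Alice controls Cobalt.
Cobalt holds 50% of Greywick, so Alice controls Greywick.
Neither Alice nor any entity Alice controls holds any voting interest in Basalt.
So before the transaction, Alice does not control Basalt.
After the purchase, Alice holds 28% of Orbis directly, and Basalt's stake falls to 67%.
Cobalt and Alice together hold 5% + 28% = 33% of Orbis, so Alice controls Orbis.
After the transaction, neither Alice nor any entity Alice controls holds a voting interest in Basalt, so Alice still does not control it.
No new person acquires control, so the clause is not triggered.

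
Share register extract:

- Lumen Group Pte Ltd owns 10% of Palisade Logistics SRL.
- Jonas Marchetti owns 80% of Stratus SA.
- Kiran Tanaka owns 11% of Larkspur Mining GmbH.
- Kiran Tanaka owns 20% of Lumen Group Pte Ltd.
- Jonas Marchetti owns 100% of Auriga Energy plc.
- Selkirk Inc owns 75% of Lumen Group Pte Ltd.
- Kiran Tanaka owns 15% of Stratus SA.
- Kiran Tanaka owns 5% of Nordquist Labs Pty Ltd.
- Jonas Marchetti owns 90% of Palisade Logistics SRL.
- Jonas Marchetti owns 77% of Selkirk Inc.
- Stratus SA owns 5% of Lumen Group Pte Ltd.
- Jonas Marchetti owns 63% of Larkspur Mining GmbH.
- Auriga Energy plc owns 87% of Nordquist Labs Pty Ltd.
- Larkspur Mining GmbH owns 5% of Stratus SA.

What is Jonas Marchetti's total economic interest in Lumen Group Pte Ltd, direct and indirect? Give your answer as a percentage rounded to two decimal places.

61.91%

Jonas reaches Lumen along 3 paths.
Via Selkirk: 77% × 75% = 57.75%.
Via Stratus: 80% × 5% = 4%.
Via Larkspur → Stratus: 63% × 5% × 5% = 0.1575%.
Total: 57.75% + 4% + 0.1575% = 61.9075%.
Rounded: 61.91%.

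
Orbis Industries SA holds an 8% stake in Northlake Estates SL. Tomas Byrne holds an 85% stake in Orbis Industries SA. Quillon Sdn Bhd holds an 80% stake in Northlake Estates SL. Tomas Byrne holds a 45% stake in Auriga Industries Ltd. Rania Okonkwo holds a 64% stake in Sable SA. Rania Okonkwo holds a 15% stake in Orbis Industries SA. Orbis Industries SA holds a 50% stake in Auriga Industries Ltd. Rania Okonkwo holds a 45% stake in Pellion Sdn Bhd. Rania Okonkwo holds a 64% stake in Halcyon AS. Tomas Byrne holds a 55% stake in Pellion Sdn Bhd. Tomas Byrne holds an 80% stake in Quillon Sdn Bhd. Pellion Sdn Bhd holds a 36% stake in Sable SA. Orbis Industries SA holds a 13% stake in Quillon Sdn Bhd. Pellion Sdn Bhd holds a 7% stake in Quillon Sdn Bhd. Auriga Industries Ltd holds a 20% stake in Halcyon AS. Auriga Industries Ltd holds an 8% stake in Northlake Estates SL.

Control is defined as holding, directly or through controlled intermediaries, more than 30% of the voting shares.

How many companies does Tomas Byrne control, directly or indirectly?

6

Tomas holds 85% of Orbis, so Tomas controls Orbis.
Tomas holds 55% of Pellion, so Tomas controls Pellion.
Orbis and Pellion and Tomas together hold 13% + 7% + 80% = 100% of Quillon, so Tomas controls Quillon.
Tomas and Orbis together hold 45% + 50% = 95% of Auriga, so Tomas controls Auriga.
Auriga and Quillon and Orbis together hold 8% + 80% + 8% = 96% of Northlake, so Tomas controls Northlake.
Pellion holds 36% of Sable, so Tomas controls Sable.
No other company's threshold is met.
Tomas controls 6 companies.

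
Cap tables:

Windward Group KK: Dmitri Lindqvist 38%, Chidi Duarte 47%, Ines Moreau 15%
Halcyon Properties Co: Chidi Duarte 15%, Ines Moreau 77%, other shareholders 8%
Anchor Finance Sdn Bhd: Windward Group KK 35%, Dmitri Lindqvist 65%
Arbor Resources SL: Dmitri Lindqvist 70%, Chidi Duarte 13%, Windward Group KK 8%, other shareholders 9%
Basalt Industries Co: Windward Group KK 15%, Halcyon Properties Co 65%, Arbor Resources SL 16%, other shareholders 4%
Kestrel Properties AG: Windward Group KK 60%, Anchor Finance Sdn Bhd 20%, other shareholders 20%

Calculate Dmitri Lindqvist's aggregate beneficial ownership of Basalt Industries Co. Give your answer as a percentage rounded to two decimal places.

17.39%

Dmitri reaches Basalt along 3 paths.
Via Windward: 38% × 15% = 5.7%.
Via Arbor: 70% × 16% = 11.2%.
Via Windward → Arbor: 38% × 8% × 16% = 0.4864%.
Total: 5.7% + 11.2% + 0.4864% = 17.3864%.
Rounded: 17.39%.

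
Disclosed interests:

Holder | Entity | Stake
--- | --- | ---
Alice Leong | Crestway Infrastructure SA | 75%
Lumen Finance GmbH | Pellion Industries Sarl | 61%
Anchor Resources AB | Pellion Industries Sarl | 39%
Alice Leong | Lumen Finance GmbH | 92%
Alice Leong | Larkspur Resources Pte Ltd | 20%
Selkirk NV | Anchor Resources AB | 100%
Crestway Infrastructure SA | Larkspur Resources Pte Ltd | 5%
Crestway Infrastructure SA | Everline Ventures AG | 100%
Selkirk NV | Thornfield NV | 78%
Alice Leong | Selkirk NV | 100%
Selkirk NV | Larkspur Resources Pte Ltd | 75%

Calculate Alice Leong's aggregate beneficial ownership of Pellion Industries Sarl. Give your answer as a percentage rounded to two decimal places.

95.12%

Alice reaches Pellion along 2 paths.
Via Lumen: 92% × 61% = 56.12%.
Via Selkirk → Anchor: 100% × 100% × 39% = 39%.
Total: 56.12% + 39% = 95.12%.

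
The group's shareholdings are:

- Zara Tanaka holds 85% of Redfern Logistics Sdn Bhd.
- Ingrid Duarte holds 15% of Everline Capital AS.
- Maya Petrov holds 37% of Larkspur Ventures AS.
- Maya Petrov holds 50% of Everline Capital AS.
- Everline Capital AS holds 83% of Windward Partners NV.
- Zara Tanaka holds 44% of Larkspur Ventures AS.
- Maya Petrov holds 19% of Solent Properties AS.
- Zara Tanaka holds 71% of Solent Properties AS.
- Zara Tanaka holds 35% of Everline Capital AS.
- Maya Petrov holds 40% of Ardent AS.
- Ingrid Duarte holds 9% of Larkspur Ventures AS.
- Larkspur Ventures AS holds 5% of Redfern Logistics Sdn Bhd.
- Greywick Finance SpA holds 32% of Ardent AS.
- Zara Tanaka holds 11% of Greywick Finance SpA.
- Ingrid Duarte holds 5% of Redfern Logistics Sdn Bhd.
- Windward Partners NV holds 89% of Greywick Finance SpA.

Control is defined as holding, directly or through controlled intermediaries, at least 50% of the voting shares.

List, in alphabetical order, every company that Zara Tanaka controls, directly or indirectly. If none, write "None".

Zara holds 71% of Solent, so Zara controls Solent.
Zara holds 85% of Redfern, so Zara controls Redfern.
No other company's threshold is met.

Redfern Logistics Sdn Bhd, Solent Properties AS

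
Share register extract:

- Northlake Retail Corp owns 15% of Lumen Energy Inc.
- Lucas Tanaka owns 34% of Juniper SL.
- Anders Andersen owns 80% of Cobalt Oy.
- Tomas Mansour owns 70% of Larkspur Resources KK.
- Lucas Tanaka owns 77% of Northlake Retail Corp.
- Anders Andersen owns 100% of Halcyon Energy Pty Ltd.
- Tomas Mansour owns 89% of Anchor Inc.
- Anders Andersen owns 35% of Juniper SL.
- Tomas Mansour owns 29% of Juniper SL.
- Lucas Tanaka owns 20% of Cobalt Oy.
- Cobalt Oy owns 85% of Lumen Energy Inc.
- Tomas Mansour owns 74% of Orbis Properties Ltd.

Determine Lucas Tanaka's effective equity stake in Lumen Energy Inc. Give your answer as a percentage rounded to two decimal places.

Lucas reaches Lumen along 2 paths.
Via Northlake: 77% × 15% = 11.55%.
Via Cobalt: 20% × 85% = 17%.
Total: 11.55% + 17% = 28.55%.

28.55%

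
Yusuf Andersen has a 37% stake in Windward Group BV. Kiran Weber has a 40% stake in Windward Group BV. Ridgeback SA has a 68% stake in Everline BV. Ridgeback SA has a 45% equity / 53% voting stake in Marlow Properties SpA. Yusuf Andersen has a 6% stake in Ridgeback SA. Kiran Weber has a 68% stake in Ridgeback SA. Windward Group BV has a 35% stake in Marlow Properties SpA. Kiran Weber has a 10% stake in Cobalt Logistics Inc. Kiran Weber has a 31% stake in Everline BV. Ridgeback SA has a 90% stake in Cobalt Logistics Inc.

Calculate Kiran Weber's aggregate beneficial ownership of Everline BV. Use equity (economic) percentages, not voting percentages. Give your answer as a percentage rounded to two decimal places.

77.24%

Kiran reaches Everline along 2 paths.
Direct stake: 31% = 31%.
Via Ridgeback: 68% × 68% = 46.24%.
Total: 31% + 46.24% = 77.24%.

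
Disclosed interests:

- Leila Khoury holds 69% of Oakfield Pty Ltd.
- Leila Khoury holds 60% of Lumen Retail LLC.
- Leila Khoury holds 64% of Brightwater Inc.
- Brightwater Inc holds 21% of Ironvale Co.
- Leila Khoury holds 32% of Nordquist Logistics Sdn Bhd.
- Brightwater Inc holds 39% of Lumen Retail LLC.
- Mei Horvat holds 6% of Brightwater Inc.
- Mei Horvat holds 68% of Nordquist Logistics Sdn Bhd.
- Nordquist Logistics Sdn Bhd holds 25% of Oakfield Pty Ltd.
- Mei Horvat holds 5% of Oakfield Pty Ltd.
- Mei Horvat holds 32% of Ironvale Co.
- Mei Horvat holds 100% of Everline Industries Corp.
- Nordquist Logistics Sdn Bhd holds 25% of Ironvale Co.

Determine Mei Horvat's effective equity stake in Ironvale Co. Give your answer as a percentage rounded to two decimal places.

Mei reaches Ironvale along 3 paths.
Direct stake: 32% = 32%.
Via Nordquist: 68% × 25% = 17%.
Via Brightwater: 6% × 21% = 1.26%.
Total: 32% + 17% + 1.26% = 50.26%.

50.26%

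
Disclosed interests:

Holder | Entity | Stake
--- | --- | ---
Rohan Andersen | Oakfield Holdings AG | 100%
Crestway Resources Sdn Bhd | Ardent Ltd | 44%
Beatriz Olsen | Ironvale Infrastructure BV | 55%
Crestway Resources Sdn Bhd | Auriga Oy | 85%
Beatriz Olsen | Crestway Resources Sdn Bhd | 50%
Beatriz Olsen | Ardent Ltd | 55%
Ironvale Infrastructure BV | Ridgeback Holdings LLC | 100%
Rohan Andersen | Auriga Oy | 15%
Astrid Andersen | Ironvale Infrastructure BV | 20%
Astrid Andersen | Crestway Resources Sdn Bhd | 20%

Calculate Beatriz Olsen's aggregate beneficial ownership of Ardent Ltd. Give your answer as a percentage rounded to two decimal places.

77.00%

Beatriz reaches Ardent along 2 paths.
Direct stake: 55% = 55%.
Via Crestway: 50% × 44% = 22%.
Total: 55% + 22% = 77%.
Rounded: 77.00%.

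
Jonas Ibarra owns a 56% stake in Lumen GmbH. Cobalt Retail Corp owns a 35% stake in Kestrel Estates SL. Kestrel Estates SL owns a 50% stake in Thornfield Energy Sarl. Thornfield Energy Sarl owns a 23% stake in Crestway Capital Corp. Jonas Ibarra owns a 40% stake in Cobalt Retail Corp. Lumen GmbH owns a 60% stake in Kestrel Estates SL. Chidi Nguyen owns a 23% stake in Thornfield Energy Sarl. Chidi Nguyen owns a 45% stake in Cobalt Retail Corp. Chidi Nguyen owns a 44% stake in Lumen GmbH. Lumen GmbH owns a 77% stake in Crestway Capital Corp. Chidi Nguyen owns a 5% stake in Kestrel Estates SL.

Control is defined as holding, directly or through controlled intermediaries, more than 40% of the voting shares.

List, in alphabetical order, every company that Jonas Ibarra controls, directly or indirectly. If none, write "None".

Jonas holds 56% of Lumen, so Jonas controls Lumen.
Lumen holds 60% of Kestrel, so Jonas controls Kestrel.
Kestrel holds 50% of Thornfield, so Jonas controls Thornfield.
Lumen and Thornfield together hold 77% + 23% = 100% of Crestway, so Jonas controls Crestway.
No other company's threshold is met.

Crestway Capital Corp, Kestrel Estates SL, Lumen GmbH, Thornfield Energy Sarl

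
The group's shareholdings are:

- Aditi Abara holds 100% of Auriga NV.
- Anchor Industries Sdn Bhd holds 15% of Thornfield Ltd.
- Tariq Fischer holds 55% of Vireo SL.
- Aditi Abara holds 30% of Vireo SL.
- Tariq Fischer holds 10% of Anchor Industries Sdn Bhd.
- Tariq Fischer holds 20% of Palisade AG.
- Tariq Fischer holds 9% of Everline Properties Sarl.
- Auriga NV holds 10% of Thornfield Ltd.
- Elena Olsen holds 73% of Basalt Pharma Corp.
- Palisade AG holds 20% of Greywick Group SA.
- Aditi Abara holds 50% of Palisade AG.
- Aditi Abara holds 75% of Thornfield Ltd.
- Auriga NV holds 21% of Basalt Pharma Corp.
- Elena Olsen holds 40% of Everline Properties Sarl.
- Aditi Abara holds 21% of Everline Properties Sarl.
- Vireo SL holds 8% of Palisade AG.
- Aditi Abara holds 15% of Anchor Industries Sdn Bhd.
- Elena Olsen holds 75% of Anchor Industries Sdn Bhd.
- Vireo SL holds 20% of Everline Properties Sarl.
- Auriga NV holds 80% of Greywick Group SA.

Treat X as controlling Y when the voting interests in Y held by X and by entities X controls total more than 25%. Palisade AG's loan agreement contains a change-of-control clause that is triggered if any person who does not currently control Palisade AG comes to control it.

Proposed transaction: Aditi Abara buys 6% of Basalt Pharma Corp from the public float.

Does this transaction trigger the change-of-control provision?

The purchase changes only Aditi's holdings, so Aditi is the only person who could newly come to control Palisade.
Aditi holds 30% of Vireo, so Aditi controls Vireo.
Vireo and Aditi together hold 8% + 50% = 58% of Palisade, so Aditi controls Palisade.
So Aditi already controls Palisade before the transaction.
After the purchase, Aditi holds 6% of Basalt directly.
Aditi controlled Palisade already, so this is not a new person acquiring control; every other person's position is unchanged or reduced.
No new person acquires control, so the clause is not triggered.

No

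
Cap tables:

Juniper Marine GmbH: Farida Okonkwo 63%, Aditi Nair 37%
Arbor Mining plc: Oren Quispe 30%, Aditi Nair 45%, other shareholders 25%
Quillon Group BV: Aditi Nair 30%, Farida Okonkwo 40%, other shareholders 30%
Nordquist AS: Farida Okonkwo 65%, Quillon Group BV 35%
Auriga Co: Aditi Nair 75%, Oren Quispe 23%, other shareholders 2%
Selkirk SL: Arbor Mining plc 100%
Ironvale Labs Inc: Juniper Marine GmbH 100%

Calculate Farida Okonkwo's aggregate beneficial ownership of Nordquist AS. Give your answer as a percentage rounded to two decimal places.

79.00%

Farida reaches Nordquist along 2 paths.
Direct stake: 65% = 65%.
Via Quillon: 40% × 35% = 14%.
Total: 65% + 14% = 79%.
Rounded: 79.00%.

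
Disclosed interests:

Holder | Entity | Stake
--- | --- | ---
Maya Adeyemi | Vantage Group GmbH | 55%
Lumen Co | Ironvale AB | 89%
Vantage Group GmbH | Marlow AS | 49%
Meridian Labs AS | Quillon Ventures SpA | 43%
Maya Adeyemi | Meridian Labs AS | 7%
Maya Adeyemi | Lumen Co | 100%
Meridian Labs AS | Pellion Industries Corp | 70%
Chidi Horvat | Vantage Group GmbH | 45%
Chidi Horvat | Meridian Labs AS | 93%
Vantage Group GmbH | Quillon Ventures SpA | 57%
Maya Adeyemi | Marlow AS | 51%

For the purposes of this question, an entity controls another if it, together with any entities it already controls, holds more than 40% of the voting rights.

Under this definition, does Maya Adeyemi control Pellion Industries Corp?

No

Maya holds 100% of Lumen, so Maya controls Lumen.
Maya holds 55% of Vantage, so Maya controls Vantage.
Lumen holds 89% of Ironvale, so Maya controls Ironvale.
Vantage holds 57% of Quillon, so Maya controls Quillon.
Vantage and Maya together hold 49% + 51% = 100% of Marlow, so Maya controls Marlow.
Neither Maya nor any entity Maya controls holds any voting interest in Pellion.
So Maya does not control Pellion.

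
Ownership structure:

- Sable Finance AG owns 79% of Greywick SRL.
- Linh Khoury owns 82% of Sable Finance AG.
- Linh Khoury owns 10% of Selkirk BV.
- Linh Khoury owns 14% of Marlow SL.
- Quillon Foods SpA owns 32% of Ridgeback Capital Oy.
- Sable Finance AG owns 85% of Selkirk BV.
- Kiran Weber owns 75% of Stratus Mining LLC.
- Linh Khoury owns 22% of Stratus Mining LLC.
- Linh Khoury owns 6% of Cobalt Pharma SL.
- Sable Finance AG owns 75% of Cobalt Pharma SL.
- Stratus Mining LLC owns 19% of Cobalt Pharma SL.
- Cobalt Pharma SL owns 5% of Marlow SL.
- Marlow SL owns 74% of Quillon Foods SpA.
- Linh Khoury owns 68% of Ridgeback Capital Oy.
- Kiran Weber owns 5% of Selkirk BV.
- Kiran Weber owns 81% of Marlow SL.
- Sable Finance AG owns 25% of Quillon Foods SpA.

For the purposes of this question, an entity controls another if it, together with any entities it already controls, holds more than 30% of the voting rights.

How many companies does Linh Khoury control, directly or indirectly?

5

Linh holds 82% of Sable, so Linh controls Sable.
Sable and Linh together hold 75% + 6% = 81% of Cobalt, so Linh controls Cobalt.
Linh and Sable together hold 10% + 85% = 95% of Selkirk, so Linh controls Selkirk.
Linh holds 68% of Ridgeback, so Linh controls Ridgeback.
Sable holds 79% of Greywick, so Linh controls Greywick.
No other company's threshold is met.
Linh controls 5 companies.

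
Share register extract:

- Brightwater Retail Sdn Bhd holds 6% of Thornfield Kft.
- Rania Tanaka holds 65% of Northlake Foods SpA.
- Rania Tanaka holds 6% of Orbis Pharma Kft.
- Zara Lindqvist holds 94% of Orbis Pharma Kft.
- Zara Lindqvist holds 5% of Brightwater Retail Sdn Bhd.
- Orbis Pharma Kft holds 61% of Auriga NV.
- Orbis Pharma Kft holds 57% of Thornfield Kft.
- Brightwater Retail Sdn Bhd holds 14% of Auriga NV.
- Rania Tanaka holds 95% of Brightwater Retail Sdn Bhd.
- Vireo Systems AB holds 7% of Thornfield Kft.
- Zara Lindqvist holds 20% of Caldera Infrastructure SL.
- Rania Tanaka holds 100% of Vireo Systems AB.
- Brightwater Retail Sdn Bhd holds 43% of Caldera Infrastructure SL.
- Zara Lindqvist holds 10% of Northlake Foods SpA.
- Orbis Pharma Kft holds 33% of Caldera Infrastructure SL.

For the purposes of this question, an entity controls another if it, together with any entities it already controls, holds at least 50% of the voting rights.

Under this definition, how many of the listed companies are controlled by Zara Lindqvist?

4

Zara holds 94% of Orbis, so Zara controls Orbis.
Orbis and Zara together hold 33% + 20% = 53% of Caldera, so Zara controls Caldera.
Orbis holds 61% of Auriga, so Zara controls Auriga.
Orbis holds 57% of Thornfield, so Zara controls Thornfield.
No other company's threshold is met.
Zara controls 4 companies.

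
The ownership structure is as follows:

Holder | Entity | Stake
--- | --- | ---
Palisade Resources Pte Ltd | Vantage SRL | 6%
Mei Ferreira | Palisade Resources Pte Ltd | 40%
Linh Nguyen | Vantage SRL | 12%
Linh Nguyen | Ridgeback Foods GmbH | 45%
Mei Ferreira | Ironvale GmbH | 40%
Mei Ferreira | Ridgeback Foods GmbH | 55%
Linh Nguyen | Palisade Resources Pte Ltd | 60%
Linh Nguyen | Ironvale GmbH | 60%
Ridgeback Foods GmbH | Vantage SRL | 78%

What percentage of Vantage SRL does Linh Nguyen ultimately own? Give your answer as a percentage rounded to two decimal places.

Linh reaches Vantage along 3 paths.
Via Ridgeback: 45% × 78% = 35.1%.
Via Palisade: 60% × 6% = 3.6%.
Direct stake: 12% = 12%.
Total: 35.1% + 3.6% + 12% = 50.7%.
Rounded: 50.70%.

50.70%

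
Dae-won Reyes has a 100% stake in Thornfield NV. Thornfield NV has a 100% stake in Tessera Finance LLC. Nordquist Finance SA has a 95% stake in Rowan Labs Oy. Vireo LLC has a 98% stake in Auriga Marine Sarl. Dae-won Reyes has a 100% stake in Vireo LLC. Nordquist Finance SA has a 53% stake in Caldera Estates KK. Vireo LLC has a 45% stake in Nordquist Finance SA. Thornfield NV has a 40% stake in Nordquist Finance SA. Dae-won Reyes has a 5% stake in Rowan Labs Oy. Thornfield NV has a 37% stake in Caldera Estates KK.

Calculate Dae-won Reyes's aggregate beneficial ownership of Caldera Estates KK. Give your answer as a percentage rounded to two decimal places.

82.05%

Dae-won reaches Caldera along 3 paths.
Via Thornfield: 100% × 37% = 37%.
Via Vireo → Nordquist: 100% × 45% × 53% = 23.85%.
Via Thornfield → Nordquist: 100% × 40% × 53% = 21.2%.
Total: 37% + 23.85% + 21.2% = 82.05%.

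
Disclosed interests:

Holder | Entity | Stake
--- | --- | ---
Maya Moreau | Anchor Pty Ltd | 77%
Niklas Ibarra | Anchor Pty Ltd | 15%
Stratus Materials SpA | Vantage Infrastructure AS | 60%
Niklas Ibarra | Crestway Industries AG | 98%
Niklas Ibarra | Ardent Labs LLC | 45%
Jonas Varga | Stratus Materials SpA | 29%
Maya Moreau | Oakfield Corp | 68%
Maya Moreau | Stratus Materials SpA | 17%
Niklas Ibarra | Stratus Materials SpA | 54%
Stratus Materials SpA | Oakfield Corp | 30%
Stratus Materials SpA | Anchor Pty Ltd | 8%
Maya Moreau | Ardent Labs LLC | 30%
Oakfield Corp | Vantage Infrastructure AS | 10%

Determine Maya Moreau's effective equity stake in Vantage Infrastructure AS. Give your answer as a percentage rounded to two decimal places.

Maya reaches Vantage along 3 paths.
Via Oakfield: 68% × 10% = 6.8%.
Via Stratus → Oakfield: 17% × 30% × 10% = 0.51%.
Via Stratus: 17% × 60% = 10.2%.
Total: 6.8% + 0.51% + 10.2% = 17.51%.

17.51%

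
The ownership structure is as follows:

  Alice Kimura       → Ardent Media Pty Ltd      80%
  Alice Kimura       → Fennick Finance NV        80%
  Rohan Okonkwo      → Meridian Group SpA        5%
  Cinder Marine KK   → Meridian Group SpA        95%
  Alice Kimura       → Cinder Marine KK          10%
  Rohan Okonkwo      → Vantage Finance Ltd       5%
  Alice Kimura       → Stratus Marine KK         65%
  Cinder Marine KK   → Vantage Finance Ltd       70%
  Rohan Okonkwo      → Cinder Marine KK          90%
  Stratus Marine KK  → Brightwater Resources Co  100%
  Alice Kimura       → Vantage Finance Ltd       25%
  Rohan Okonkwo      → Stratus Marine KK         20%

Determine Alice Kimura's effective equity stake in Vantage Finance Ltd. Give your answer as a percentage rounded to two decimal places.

32.00%

Alice reaches Vantage along 2 paths.
Direct stake: 25% = 25%.
Via Cinder: 10% × 70% = 7%.
Total: 25% + 7% = 32%.
Rounded: 32.00%.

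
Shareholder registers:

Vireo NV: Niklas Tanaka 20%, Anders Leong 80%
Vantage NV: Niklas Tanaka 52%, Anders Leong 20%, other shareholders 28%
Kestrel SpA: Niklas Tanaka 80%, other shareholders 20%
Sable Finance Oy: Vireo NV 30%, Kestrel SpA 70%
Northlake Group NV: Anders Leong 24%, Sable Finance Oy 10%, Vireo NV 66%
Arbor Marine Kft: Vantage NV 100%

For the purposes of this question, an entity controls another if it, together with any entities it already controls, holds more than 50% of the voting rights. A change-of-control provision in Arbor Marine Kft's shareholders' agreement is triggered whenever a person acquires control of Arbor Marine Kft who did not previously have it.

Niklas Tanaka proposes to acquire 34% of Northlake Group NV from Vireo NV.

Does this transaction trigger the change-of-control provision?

No

The purchase adds only to Niklas's holdings (Vireo's stake shrinks), so Niklas is the only person who could newly come to control Arbor.
Niklas holds 52% of Vantage, so Niklas controls Vantage.
Vantage holds 100% of Arbor, so Niklas controls Arbor.
So Niklas already controls Arbor before the transaction.
After the purchase, Niklas holds 34% of Northlake directly, and Vireo's stake falls to 32%.
Niklas controlled Arbor already, so this is not a new person acquiring control; every other person's position is unchanged or reduced.
No new person acquires control, so the clause is not triggered.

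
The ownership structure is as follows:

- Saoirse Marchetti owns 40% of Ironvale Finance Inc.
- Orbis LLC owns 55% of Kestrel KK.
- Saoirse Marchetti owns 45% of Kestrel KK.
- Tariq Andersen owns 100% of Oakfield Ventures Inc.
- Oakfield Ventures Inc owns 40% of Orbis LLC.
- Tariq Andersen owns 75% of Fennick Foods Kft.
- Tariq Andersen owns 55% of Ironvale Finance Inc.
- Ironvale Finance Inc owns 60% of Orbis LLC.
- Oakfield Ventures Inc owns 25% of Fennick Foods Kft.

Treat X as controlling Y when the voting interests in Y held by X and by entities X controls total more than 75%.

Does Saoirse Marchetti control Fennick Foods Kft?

No

Saoirse's largest direct stake is 45% in Kestrel, which does not meet the threshold, so Saoirse controls no company.
Neither Saoirse nor any entity Saoirse controls holds any voting interest in Fennick.
So Saoirse does not control Fennick.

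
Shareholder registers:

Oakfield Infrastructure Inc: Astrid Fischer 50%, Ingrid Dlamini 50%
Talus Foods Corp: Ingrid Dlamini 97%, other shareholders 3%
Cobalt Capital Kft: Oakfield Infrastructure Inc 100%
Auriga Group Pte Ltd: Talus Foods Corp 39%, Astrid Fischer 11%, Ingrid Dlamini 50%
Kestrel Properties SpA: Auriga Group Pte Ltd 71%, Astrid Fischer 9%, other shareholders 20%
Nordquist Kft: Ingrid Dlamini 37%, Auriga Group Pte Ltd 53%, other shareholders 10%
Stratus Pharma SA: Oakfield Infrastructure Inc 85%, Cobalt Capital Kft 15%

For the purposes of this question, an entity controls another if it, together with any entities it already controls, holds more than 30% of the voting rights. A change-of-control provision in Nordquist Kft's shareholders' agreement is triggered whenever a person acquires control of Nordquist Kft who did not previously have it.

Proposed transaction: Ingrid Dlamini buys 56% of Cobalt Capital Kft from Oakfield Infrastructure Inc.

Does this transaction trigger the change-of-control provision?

The purchase adds only to Ingrid's holdings (Oakfield's stake shrinks), so Ingrid is the only person who could newly come to control Nordquist.
Ingrid holds 97% of Talus, so Ingrid controls Talus.
Talus and Ingrid together hold 39% + 50% = 89% of Auriga, so Ingrid controls Auriga.
Ingrid and Auriga together hold 37% + 53% = 90% of Nordquist, so Ingrid controls Nordquist.
So Ingrid already controls Nordquist before the transaction.
After the purchase, Ingrid holds 56% of Cobalt directly, and Oakfield's stake falls to 44%.
Ingrid controlled Nordquist already, so this is not a new person acquiring control; every other person's position is unchanged or reduced.
No new person acquires control, so the clause is not triggered.

No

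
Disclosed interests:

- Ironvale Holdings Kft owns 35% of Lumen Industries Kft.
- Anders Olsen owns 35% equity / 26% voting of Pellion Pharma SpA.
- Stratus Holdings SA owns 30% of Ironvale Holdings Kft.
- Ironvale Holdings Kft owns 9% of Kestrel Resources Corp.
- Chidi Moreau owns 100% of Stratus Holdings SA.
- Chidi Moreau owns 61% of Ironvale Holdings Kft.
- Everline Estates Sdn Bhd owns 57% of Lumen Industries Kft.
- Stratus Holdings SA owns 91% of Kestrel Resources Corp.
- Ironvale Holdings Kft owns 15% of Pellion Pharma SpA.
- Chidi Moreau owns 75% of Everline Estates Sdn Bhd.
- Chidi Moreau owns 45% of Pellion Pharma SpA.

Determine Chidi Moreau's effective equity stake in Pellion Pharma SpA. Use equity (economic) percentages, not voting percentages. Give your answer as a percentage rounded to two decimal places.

Chidi reaches Pellion along 3 paths.
Direct stake: 45% = 45%.
Via Ironvale: 61% × 15% = 9.15%.
Via Stratus → Ironvale: 100% × 30% × 15% = 4.5%.
Total: 45% + 9.15% + 4.5% = 58.65%.

58.65%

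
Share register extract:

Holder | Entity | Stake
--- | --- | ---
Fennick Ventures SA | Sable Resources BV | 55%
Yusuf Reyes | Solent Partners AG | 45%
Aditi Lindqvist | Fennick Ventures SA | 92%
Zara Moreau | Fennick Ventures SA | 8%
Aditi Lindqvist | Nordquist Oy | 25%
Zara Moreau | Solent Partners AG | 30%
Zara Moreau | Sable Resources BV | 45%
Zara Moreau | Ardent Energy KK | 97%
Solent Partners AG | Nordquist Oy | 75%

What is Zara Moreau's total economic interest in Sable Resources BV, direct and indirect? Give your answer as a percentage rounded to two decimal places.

Zara reaches Sable along 2 paths.
Direct stake: 45% = 45%.
Via Fennick: 8% × 55% = 4.4%.
Total: 45% + 4.4% = 49.4%.
Rounded: 49.40%.

49.40%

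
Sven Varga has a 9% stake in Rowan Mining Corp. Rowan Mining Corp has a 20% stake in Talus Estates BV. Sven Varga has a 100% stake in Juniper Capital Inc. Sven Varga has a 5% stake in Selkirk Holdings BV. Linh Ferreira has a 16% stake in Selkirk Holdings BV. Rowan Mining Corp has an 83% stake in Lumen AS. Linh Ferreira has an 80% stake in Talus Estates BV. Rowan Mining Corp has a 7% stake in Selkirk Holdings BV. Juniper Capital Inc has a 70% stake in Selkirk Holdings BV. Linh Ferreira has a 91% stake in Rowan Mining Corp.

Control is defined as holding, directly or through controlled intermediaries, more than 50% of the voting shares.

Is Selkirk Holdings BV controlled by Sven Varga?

Sven holds 100% of Juniper, so Sven controls Juniper.
Juniper and Sven together hold 70% + 5% = 75% of Selkirk, so Sven controls Selkirk.

Yes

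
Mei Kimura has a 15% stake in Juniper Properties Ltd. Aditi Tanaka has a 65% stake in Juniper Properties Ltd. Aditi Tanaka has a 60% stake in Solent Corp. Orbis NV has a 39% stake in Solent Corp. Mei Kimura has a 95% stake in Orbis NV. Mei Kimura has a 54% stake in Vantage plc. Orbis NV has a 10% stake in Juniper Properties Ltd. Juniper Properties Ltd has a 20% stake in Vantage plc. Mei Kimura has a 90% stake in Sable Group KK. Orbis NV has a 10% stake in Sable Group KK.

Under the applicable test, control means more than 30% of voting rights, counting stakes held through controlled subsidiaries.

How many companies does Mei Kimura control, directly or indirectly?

Mei holds 95% of Orbis, so Mei controls Orbis.
Orbis holds 39% of Solent, so Mei controls Solent.
Orbis and Mei together hold 10% + 90% = 100% of Sable, so Mei controls Sable.
Mei holds 54% of Vantage, so Mei controls Vantage.
No other company's threshold is met.
Mei controls 4 companies.

4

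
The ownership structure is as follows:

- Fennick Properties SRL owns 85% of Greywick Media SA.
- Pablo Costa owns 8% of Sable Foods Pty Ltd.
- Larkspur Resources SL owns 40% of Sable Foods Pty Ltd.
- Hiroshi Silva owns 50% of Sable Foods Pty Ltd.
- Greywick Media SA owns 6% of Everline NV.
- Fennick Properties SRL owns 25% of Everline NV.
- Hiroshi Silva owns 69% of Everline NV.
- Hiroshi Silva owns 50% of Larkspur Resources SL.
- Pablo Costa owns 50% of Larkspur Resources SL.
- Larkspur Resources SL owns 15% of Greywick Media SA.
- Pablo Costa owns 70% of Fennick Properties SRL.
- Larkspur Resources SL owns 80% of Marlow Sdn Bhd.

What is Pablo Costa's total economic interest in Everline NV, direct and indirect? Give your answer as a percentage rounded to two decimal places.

21.52%

Pablo reaches Everline along 3 paths.
Via Fennick: 70% × 25% = 17.5%.
Via Larkspur → Greywick: 50% × 15% × 6% = 0.45%.
Via Fennick → Greywick: 70% × 85% × 6% = 3.57%.
Total: 17.5% + 0.45% + 3.57% = 21.52%.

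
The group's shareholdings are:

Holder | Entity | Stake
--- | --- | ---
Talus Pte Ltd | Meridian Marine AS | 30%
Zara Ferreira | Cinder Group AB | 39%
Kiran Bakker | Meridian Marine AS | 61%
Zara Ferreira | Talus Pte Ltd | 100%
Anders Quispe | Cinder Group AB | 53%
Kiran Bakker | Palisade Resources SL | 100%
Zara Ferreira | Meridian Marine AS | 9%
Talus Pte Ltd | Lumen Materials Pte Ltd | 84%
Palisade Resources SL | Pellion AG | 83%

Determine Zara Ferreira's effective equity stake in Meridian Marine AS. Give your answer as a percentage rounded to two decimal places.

Zara reaches Meridian along 2 paths.
Direct stake: 9% = 9%.
Via Talus: 100% × 30% = 30%.
Total: 9% + 30% = 39%.
Rounded: 39.00%.

39.00%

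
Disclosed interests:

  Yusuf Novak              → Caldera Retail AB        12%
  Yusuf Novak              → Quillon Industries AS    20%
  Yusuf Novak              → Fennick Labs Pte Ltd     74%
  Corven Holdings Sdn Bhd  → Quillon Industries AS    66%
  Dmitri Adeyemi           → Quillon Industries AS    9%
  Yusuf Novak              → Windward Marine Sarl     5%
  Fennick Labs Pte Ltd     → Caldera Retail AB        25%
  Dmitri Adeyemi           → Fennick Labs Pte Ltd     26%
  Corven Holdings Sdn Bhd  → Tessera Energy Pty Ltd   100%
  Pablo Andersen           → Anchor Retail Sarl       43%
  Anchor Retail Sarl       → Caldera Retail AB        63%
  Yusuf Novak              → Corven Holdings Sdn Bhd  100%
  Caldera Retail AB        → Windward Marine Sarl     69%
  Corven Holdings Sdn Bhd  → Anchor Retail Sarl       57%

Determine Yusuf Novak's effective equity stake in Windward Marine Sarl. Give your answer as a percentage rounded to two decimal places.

Yusuf reaches Windward along 4 paths.
Via Fennick → Caldera: 74% × 25% × 69% = 12.765%.
Via Caldera: 12% × 69% = 8.28%.
Via Corven → Anchor → Caldera: 100% × 57% × 63% × 69% = 24.7779%.
Direct stake: 5% = 5%.
Total: 12.765% + 8.28% + 24.7779% + 5% = 50.8229%.
Rounded: 50.82%.

50.82%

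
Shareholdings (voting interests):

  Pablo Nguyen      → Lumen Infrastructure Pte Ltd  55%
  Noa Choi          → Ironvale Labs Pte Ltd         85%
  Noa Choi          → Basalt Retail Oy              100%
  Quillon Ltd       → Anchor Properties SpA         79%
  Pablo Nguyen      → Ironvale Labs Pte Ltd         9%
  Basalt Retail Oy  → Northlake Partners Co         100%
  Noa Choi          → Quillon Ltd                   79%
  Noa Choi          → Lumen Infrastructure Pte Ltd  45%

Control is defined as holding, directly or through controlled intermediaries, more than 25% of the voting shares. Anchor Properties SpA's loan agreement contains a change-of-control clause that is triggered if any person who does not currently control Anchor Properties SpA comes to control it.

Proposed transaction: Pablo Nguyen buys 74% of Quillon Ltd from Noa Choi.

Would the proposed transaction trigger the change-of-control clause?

Yes

The purchase adds only to Pablo's holdings (Noa's stake shrinks), so Pablo is the only person who could newly come to control Anchor.
Pablo holds 55% of Lumen, so Pablo controls Lumen.
Neither Pablo nor any entity Pablo controls holds any voting interest in Anchor.
So before the transaction, Pablo does not control Anchor.
After the purchase, Pablo holds 74% of Quillon directly, and Noa's stake falls to 5%.
Pablo holds 74% of Quillon, so Pablo controls Quillon.
Quillon holds 79% of Anchor, so Pablo controls Anchor.
Pablo did not control Anchor before and does after, so the clause is triggered.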